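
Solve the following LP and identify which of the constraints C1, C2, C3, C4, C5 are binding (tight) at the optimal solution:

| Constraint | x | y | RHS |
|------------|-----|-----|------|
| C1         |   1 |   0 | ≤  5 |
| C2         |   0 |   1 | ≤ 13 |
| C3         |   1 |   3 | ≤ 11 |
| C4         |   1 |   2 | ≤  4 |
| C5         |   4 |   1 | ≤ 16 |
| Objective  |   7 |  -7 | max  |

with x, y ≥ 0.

At x = 4, y = 0, compute slack b - a·x for each constraint:
  C1: 5 − 4 = 1  (slack)
  C2: 13 − 0 = 13  (slack)
  C3: 11 − 4 = 7  (slack)
  C4: 4 − 4 = 0  (binding)
  C5: 16 − 16 = 0  (binding)

Optimal: x = 4, y = 0
Binding: C4, C5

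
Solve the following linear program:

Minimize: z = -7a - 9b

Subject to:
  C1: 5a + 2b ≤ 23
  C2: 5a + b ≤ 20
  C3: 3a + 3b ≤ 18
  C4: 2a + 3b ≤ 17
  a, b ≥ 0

Evaluate the objective at each vertex of the feasible region:
  z(0, 0) = 0
  z(4, 0) = -28
  z(3.5, 2.5) = -47
  z(1, 5) = -52  ←
  z(0, 5.667) = -51
The minimum is at a = 1, b = 5.

a = 1, b = 5, z = -52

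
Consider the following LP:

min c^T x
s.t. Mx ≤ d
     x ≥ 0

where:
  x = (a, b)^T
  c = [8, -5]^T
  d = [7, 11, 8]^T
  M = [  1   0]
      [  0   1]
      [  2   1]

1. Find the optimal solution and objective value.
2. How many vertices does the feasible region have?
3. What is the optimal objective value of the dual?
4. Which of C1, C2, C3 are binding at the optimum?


1. a = 0, b = 8, z = -40
2. 3
3. -40
4. C3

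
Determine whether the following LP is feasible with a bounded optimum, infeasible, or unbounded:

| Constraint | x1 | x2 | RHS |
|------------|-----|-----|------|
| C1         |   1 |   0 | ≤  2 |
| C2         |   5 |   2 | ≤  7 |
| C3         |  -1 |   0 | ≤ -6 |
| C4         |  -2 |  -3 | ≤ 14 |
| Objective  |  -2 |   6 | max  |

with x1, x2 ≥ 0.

Infeasible (no feasible solution exists)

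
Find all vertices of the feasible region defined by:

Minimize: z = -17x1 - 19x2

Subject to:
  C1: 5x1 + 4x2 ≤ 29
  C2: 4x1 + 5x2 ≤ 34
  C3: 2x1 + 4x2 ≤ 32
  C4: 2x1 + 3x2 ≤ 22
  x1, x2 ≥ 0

(0, 0), (5.8, 0), (1, 6), (0, 6.8)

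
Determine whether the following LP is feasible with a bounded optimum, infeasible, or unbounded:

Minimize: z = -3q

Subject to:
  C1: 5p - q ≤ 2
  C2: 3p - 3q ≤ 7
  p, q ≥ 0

Unbounded (objective can decrease without bound)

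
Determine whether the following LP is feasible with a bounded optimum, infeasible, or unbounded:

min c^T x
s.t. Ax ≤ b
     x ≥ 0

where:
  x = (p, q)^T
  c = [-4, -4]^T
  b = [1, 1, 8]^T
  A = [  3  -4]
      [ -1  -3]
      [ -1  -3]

Unbounded (objective can decrease without bound)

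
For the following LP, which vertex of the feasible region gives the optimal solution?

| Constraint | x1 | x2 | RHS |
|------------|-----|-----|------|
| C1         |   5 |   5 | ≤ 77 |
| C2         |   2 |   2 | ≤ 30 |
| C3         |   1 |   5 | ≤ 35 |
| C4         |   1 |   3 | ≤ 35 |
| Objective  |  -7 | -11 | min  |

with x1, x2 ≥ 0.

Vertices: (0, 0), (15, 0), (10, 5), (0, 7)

Evaluate the objective at each vertex of the feasible region:
  z(0, 0) = 0
  z(15, 0) = -105
  z(10, 5) = -125  ←
  z(0, 7) = -77
The minimum is at x1 = 10, x2 = 5.

(10, 5)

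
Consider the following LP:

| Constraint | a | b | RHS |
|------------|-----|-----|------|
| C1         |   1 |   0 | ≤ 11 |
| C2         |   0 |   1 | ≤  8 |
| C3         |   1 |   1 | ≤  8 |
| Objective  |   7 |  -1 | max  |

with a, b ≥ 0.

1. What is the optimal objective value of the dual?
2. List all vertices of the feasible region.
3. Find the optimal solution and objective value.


1. 56
2. (0, 0), (8, 0), (0, 8)
3. a = 8, b = 0, z = 56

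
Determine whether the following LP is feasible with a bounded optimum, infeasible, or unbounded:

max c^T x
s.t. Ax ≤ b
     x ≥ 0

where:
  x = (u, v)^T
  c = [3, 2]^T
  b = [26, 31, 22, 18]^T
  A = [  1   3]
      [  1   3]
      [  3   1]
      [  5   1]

Feasible with a bounded optimal solution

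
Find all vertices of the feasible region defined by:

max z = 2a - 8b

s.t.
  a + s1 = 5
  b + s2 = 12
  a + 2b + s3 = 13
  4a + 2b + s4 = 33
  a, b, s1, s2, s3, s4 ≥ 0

(0, 0), (5, 0), (5, 4), (0, 6.5)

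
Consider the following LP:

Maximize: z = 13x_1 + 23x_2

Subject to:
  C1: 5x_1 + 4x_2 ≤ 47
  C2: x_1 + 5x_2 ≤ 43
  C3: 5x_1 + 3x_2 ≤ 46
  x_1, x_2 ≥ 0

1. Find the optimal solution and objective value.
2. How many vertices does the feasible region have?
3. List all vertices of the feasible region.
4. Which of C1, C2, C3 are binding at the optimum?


1. x_1 = 3, x_2 = 8, z = 223
2. 5
3. (0, 0), (9.2, 0), (8.6, 1), (3, 8), (0, 8.6)
4. C1, C2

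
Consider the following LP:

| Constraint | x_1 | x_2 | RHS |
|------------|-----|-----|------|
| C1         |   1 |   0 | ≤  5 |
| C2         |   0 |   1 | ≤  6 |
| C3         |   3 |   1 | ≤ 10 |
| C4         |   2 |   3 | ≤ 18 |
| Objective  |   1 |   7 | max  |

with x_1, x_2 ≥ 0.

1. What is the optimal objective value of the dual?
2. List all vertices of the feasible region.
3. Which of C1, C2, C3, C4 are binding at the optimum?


1. 42
2. (0, 0), (3.333, 0), (1.714, 4.857), (0, 6)
3. C2, C4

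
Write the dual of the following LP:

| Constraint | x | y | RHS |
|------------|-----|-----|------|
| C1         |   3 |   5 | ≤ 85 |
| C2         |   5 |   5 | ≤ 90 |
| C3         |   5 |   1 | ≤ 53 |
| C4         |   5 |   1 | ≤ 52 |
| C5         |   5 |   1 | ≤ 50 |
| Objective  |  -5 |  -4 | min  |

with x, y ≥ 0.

Primal min cᵀx s.t. Ax ≤ b, x ≥ 0  →  Dual max −bᵀy s.t. Aᵀy ≥ −c, y ≥ 0.

Maximize: z = -85y1 - 90y2 - 53y3 - 52y4 - 50y5

Subject to:
  3y1 + 5y2 + 5y3 + 5y4 + 5y5 ≥ 5
  5y1 + 5y2 + y3 + y4 + y5 ≥ 4
  y1, y2, y3, y4, y5 ≥ 0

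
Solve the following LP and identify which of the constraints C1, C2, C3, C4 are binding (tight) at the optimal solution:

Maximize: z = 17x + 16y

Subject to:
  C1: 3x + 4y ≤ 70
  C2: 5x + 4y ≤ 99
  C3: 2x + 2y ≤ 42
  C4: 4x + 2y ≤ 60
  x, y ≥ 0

At x = 10, y = 10, compute slack b - a·x for each constraint:
  C1: 70 − 70 = 0  (binding)
  C2: 99 − 90 = 9  (slack)
  C3: 42 − 40 = 2  (slack)
  C4: 60 − 60 = 0  (binding)

Optimal: x = 10, y = 10
Binding: C1, C4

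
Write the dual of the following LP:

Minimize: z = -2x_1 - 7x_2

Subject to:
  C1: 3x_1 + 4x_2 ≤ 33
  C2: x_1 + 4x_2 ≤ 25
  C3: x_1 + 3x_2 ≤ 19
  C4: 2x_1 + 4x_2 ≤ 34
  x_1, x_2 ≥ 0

Primal min cᵀx s.t. Ax ≤ b, x ≥ 0  →  Dual max −bᵀy s.t. Aᵀy ≥ −c, y ≥ 0.

Maximize: z = -33y1 - 25y2 - 19y3 - 34y4

Subject to:
  3y1 + y2 + y3 + 2y4 ≥ 2
  4y1 + 4y2 + 3y3 + 4y4 ≥ 7
  y1, y2, y3, y4 ≥ 0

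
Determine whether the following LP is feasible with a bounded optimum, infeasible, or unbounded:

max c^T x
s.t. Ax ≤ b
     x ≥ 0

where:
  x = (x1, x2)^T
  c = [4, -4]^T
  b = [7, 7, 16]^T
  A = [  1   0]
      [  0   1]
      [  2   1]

Feasible with a bounded optimal solution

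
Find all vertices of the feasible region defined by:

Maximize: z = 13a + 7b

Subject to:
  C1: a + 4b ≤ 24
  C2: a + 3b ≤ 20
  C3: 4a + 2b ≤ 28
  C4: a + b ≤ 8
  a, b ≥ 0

(0, 0), (7, 0), (6, 2), (2.667, 5.333), (0, 6)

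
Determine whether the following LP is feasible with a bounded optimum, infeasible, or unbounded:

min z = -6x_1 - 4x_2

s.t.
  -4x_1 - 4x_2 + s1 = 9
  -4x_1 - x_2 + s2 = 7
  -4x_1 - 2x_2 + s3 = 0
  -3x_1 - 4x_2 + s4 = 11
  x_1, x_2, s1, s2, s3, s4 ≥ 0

Unbounded (objective can decrease without bound)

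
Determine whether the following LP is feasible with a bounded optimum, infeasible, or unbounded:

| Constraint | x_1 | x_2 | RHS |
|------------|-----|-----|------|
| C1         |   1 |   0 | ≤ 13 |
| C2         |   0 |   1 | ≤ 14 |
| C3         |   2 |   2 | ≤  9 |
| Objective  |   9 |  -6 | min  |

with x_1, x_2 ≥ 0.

Feasible with a bounded optimal solution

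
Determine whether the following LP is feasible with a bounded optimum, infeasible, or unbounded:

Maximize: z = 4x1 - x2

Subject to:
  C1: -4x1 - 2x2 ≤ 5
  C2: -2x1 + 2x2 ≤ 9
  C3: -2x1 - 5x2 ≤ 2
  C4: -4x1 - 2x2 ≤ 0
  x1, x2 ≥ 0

Unbounded (objective can increase without bound)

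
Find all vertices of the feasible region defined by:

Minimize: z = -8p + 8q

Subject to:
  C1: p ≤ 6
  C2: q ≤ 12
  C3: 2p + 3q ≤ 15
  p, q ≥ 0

(0, 0), (6, 0), (6, 1), (0, 5)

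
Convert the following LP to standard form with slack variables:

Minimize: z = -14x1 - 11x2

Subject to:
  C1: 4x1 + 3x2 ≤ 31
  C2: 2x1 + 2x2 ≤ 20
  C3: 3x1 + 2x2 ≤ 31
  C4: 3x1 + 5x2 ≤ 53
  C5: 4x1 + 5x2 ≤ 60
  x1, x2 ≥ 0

min z = -14x1 - 11x2

s.t.
  4x1 + 3x2 + s1 = 31
  2x1 + 2x2 + s2 = 20
  3x1 + 2x2 + s3 = 31
  3x1 + 5x2 + s4 = 53
  4x1 + 5x2 + s5 = 60
  x1, x2, s1, s2, s3, s4, s5 ≥ 0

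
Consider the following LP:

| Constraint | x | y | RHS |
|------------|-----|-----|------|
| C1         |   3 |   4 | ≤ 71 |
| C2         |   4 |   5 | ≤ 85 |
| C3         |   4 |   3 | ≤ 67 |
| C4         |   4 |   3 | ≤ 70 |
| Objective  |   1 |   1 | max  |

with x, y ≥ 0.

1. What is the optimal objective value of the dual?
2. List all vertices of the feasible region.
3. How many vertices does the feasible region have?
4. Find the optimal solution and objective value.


1. 19
2. (0, 0), (16.75, 0), (10, 9), (0, 17)
3. 4
4. x = 10, y = 9, z = 19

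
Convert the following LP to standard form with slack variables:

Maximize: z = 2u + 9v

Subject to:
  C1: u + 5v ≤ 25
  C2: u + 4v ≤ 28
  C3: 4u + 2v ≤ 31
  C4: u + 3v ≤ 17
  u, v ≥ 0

max z = 2u + 9v

s.t.
  u + 5v + s1 = 25
  u + 4v + s2 = 28
  4u + 2v + s3 = 31
  u + 3v + s4 = 17
  u, v, s1, s2, s3, s4 ≥ 0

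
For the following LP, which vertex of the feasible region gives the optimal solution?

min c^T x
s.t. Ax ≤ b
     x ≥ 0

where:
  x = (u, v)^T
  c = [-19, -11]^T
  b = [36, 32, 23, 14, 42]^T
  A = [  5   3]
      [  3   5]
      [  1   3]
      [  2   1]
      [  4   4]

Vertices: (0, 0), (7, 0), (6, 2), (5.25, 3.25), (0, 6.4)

Evaluate the objective at each vertex of the feasible region:
  z(0, 0) = 0
  z(7, 0) = -133
  z(6, 2) = -136  ←
  z(5.25, 3.25) = -135.5
  z(0, 6.4) = -70.4
The minimum is at u = 6, v = 2.

(6, 2)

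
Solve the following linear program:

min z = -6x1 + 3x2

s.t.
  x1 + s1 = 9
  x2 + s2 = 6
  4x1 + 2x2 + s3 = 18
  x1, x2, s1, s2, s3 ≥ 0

Evaluate the objective at each vertex of the feasible region:
  z(0, 0) = 0
  z(4.5, 0) = -27  ←
  z(1.5, 6) = 9
  z(0, 6) = 18
The minimum is at x1 = 4.5, x2 = 0.

x1 = 4.5, x2 = 0, z = -27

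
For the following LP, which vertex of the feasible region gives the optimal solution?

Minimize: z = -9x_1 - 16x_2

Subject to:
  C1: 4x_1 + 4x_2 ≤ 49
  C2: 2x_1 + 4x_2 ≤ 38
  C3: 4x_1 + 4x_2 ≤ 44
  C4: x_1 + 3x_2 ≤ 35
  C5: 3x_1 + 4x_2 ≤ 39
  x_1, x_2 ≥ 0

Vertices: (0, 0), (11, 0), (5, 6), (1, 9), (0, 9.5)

Evaluate the objective at each vertex of the feasible region:
  z(0, 0) = 0
  z(11, 0) = -99
  z(5, 6) = -141
  z(1, 9) = -153  ←
  z(0, 9.5) = -152
The minimum is at x_1 = 1, x_2 = 9.

(1, 9)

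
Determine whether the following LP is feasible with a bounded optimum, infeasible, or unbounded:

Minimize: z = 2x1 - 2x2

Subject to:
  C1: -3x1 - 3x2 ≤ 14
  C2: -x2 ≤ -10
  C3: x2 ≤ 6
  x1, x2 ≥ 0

Infeasible (no feasible solution exists)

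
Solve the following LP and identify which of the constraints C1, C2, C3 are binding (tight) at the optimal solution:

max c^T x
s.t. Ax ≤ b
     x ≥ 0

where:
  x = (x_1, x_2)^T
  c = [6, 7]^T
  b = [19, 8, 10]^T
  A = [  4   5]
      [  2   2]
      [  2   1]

At x_1 = 1, x_2 = 3, compute slack b - a·x for each constraint:
  C1: 19 − 19 = 0  (binding)
  C2: 8 − 8 = 0  (binding)
  C3: 10 − 5 = 5  (slack)

Optimal: x_1 = 1, x_2 = 3
Binding: C1, C2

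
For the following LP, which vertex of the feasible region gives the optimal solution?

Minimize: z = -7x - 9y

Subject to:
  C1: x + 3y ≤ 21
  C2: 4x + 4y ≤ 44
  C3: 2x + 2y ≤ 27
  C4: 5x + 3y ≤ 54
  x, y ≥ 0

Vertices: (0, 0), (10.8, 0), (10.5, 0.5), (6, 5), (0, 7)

Evaluate the objective at each vertex of the feasible region:
  z(0, 0) = 0
  z(10.8, 0) = -75.6
  z(10.5, 0.5) = -78
  z(6, 5) = -87  ←
  z(0, 7) = -63
The minimum is at x = 6, y = 5.

(6, 5)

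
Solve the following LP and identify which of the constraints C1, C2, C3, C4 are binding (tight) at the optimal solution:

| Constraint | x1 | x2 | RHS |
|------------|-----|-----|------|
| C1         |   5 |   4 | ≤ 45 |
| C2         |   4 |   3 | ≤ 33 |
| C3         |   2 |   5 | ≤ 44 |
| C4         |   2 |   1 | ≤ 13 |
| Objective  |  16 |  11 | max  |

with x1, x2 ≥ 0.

At x1 = 3, x2 = 7, compute slack b - a·x for each constraint:
  C1: 45 − 43 = 2  (slack)
  C2: 33 − 33 = 0  (binding)
  C3: 44 − 41 = 3  (slack)
  C4: 13 − 13 = 0  (binding)

Optimal: x1 = 3, x2 = 7
Binding: C2, C4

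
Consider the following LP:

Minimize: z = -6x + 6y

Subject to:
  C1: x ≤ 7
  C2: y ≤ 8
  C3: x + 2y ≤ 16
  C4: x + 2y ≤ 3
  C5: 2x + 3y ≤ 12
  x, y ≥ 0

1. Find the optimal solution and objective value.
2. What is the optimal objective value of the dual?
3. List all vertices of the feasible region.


1. x = 3, y = 0, z = -18
2. -18
3. (0, 0), (3, 0), (0, 1.5)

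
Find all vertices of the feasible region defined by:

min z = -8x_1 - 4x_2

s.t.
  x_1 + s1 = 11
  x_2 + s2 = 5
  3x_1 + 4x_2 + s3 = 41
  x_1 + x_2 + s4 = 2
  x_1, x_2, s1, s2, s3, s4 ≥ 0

(0, 0), (2, 0), (0, 2)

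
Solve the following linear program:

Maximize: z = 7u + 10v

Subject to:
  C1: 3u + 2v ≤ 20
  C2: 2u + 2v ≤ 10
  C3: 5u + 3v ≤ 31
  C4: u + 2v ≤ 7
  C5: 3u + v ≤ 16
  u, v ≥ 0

Evaluate the objective at each vertex of the feasible region:
  z(0, 0) = 0
  z(5, 0) = 35
  z(3, 2) = 41  ←
  z(0, 3.5) = 35
The maximum is at u = 3, v = 2.

u = 3, v = 2, z = 41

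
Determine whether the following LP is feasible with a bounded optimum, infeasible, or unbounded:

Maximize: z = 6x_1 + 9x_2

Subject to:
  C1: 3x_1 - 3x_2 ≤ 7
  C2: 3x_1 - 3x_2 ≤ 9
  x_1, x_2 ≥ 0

Unbounded (objective can increase without bound)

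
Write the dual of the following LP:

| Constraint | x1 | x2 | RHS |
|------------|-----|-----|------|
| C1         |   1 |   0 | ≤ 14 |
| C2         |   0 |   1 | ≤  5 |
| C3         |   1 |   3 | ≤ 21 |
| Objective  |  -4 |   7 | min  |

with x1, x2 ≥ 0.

Primal min cᵀx s.t. Ax ≤ b, x ≥ 0  →  Dual max −bᵀy s.t. Aᵀy ≥ −c, y ≥ 0.

Maximize: z = -14y1 - 5y2 - 21y3

Subject to:
  y1 + y3 ≥ 4
  y2 + 3y3 ≥ -7
  y1, y2, y3 ≥ 0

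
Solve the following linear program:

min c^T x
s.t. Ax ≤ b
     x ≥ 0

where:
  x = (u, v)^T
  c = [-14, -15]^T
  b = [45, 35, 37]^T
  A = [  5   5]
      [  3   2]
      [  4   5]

Evaluate the objective at each vertex of the feasible region:
  z(0, 0) = 0
  z(9, 0) = -126
  z(8, 1) = -127  ←
  z(0, 7.4) = -111
The minimum is at u = 8, v = 1.

u = 8, v = 1, z = -127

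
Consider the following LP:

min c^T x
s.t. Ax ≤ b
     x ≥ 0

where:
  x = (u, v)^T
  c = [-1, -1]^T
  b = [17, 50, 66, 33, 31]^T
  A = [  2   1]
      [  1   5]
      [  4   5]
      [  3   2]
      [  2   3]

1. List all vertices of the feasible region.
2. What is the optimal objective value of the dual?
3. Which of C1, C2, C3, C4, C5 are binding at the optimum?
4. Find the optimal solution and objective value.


1. (0, 0), (8.5, 0), (5, 7), (0.7143, 9.857), (0, 10)
2. -12
3. C1, C5
4. u = 5, v = 7, z = -12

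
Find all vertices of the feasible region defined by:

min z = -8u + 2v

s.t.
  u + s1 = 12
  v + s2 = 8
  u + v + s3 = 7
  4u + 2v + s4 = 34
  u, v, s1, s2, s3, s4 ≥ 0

(0, 0), (7, 0), (0, 7)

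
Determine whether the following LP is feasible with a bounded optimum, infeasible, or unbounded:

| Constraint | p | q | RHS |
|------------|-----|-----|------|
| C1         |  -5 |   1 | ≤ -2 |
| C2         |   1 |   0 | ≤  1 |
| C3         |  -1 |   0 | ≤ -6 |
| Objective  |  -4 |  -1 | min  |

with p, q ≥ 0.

Infeasible (no feasible solution exists)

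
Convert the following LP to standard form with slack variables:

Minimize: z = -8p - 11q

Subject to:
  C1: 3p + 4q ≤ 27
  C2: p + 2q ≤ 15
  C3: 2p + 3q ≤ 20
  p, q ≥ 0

min z = -8p - 11q

s.t.
  3p + 4q + s1 = 27
  p + 2q + s2 = 15
  2p + 3q + s3 = 20
  p, q, s1, s2, s3 ≥ 0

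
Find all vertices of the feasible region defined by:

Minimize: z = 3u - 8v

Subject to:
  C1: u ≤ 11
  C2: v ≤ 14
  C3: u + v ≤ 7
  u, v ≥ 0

(0, 0), (7, 0), (0, 7)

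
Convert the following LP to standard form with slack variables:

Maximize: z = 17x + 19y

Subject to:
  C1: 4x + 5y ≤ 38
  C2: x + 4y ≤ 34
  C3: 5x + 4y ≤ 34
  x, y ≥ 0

max z = 17x + 19y

s.t.
  4x + 5y + s1 = 38
  x + 4y + s2 = 34
  5x + 4y + s3 = 34
  x, y, s1, s2, s3 ≥ 0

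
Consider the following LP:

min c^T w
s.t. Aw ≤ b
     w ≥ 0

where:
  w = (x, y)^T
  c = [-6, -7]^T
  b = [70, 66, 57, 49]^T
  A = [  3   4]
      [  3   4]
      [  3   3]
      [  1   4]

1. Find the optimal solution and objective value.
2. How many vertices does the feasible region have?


1. x = 10, y = 9, z = -123
2. 5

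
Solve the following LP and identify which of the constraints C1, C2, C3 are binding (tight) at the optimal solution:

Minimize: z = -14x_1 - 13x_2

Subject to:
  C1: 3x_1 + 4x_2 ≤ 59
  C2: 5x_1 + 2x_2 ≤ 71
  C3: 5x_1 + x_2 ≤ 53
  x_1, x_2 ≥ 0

At x_1 = 9, x_2 = 8, compute slack b - a·x for each constraint:
  C1: 59 − 59 = 0  (binding)
  C2: 71 − 61 = 10  (slack)
  C3: 53 − 53 = 0  (binding)

Optimal: x_1 = 9, x_2 = 8
Binding: C1, C3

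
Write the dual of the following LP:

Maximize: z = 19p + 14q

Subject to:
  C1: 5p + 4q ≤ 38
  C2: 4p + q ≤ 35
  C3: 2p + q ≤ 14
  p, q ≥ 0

Primal max cᵀx s.t. Ax ≤ b, x ≥ 0  →  Dual min bᵀy s.t. Aᵀy ≥ c, y ≥ 0.

Minimize: z = 38y1 + 35y2 + 14y3

Subject to:
  5y1 + 4y2 + 2y3 ≥ 19
  4y1 + y2 + y3 ≥ 14
  y1, y2, y3 ≥ 0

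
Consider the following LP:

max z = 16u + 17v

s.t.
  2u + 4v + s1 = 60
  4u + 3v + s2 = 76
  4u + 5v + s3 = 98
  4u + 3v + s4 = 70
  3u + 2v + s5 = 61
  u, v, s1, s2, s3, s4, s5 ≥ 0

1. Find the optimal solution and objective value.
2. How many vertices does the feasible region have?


1. u = 10, v = 10, z = 330
2. 4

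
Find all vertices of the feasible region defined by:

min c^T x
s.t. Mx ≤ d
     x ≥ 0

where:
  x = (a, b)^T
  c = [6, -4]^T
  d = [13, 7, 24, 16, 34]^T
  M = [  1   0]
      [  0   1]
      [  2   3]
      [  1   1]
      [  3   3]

(0, 0), (11.33, 0), (10, 1.333), (1.5, 7), (0, 7)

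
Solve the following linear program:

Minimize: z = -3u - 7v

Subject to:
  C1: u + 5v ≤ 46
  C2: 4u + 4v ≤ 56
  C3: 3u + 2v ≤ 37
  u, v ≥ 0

Evaluate the objective at each vertex of the feasible region:
  z(0, 0) = 0
  z(12.33, 0) = -37
  z(9, 5) = -62
  z(6, 8) = -74  ←
  z(0, 9.2) = -64.4
The minimum is at u = 6, v = 8.

u = 6, v = 8, z = -74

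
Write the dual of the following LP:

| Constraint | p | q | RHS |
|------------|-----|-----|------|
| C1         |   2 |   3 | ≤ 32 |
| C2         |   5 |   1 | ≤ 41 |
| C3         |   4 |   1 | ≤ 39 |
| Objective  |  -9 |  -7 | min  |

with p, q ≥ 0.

Primal min cᵀx s.t. Ax ≤ b, x ≥ 0  →  Dual max −bᵀy s.t. Aᵀy ≥ −c, y ≥ 0.

Maximize: z = -32y1 - 41y2 - 39y3

Subject to:
  2y1 + 5y2 + 4y3 ≥ 9
  3y1 + y2 + y3 ≥ 7
  y1, y2, y3 ≥ 0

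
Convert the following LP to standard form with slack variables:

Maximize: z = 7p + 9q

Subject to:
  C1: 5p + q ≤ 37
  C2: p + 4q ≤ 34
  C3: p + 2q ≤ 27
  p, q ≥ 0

max z = 7p + 9q

s.t.
  5p + q + s1 = 37
  p + 4q + s2 = 34
  p + 2q + s3 = 27
  p, q, s1, s2, s3 ≥ 0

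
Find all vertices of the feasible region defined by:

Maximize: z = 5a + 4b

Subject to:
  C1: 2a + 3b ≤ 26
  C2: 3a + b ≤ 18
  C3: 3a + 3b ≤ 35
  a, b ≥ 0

(0, 0), (6, 0), (4, 6), (0, 8.667)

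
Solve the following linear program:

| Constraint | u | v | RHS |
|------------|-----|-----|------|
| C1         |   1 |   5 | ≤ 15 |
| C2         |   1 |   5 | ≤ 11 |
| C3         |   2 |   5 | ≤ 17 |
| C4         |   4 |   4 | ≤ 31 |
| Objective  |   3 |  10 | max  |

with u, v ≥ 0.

Evaluate the objective at each vertex of the feasible region:
  z(0, 0) = 0
  z(7.75, 0) = 23.25
  z(7.25, 0.5) = 26.75
  z(6, 1) = 28  ←
  z(0, 2.2) = 22
The maximum is at u = 6, v = 1.

u = 6, v = 1, z = 28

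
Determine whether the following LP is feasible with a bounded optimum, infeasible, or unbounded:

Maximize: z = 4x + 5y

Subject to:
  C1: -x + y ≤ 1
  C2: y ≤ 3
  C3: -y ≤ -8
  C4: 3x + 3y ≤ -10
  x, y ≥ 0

Infeasible (no feasible solution exists)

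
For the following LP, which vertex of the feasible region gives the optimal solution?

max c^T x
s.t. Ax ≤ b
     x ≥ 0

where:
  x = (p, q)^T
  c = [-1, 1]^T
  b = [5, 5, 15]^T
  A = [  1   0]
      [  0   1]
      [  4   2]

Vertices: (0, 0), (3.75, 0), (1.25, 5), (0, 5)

Evaluate the objective at each vertex of the feasible region:
  z(0, 0) = 0
  z(3.75, 0) = -3.75
  z(1.25, 5) = 3.75
  z(0, 5) = 5  ←
The maximum is at p = 0, q = 5.

(0, 5)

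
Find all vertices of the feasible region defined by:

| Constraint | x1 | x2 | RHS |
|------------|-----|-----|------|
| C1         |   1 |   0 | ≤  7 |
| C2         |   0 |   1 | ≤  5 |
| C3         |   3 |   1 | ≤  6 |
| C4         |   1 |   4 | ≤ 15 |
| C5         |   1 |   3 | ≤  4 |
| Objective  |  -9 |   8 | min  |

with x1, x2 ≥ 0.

(0, 0), (2, 0), (1.75, 0.75), (0, 1.333)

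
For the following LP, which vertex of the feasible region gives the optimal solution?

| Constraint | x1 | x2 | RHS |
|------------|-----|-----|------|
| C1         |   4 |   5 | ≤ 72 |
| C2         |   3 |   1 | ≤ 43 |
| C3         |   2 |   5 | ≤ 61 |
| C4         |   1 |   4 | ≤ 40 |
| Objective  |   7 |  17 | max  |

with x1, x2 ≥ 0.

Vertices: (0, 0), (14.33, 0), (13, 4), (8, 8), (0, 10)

Evaluate the objective at each vertex of the feasible region:
  z(0, 0) = 0
  z(14.33, 0) = 100.3
  z(13, 4) = 159
  z(8, 8) = 192  ←
  z(0, 10) = 170
The maximum is at x1 = 8, x2 = 8.

(8, 8)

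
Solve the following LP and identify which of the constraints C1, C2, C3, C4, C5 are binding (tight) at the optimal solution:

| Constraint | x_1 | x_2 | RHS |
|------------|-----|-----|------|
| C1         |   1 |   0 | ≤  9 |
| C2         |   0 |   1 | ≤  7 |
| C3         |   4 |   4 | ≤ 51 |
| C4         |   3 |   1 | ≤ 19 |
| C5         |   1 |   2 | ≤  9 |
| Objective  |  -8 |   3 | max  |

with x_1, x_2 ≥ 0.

At x_1 = 0, x_2 = 4.5, compute slack b - a·x for each constraint:
  C1: 9 − 0 = 9  (slack)
  C2: 7 − 4.5 = 2.5  (slack)
  C3: 51 − 18 = 33  (slack)
  C4: 19 − 4.5 = 14.5  (slack)
  C5: 9 − 9 = 0  (binding)

Optimal: x_1 = 0, x_2 = 4.5
Binding: C5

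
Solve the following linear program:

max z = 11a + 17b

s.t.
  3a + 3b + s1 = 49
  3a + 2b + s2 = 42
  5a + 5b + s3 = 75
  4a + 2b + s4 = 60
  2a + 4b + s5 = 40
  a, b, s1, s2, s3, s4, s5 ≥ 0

Evaluate the objective at each vertex of the feasible region:
  z(0, 0) = 0
  z(14, 0) = 154
  z(12, 3) = 183
  z(10, 5) = 195  ←
  z(0, 10) = 170
The maximum is at a = 10, b = 5.

a = 10, b = 5, z = 195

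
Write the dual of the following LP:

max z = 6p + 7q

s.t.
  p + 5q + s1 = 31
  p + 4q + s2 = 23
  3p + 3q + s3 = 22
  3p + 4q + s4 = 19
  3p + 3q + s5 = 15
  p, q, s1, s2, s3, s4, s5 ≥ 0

Primal max cᵀx s.t. Ax ≤ b, x ≥ 0  →  Dual min bᵀy s.t. Aᵀy ≥ c, y ≥ 0.

Minimize: z = 31y1 + 23y2 + 22y3 + 19y4 + 15y5

Subject to:
  y1 + y2 + 3y3 + 3y4 + 3y5 ≥ 6
  5y1 + 4y2 + 3y3 + 4y4 + 3y5 ≥ 7
  y1, y2, y3, y4, y5 ≥ 0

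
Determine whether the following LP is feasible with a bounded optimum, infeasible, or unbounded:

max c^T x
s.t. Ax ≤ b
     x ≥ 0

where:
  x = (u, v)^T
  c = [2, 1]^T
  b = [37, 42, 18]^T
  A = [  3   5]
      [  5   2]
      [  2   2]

Feasible with a bounded optimal solution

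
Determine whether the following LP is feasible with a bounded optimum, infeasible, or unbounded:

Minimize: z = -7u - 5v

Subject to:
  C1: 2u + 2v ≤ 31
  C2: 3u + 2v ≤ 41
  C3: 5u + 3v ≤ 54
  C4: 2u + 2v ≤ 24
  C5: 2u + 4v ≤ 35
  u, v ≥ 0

Feasible with a bounded optimal solution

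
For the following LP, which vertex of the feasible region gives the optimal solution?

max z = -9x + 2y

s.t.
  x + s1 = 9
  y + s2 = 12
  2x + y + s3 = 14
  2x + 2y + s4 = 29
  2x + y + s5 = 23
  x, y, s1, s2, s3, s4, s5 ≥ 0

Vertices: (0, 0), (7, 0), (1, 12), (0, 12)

Evaluate the objective at each vertex of the feasible region:
  z(0, 0) = 0
  z(7, 0) = -63
  z(1, 12) = 15
  z(0, 12) = 24  ←
The maximum is at x = 0, y = 12.

(0, 12)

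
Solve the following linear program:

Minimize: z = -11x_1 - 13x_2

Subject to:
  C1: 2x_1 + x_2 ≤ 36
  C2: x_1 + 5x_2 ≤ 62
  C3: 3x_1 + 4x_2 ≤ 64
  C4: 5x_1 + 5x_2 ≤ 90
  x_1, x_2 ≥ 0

Evaluate the objective at each vertex of the feasible region:
  z(0, 0) = 0
  z(18, 0) = -198
  z(8, 10) = -218  ←
  z(6.545, 11.09) = -216.2
  z(0, 12.4) = -161.2
The minimum is at x_1 = 8, x_2 = 10.

x_1 = 8, x_2 = 10, z = -218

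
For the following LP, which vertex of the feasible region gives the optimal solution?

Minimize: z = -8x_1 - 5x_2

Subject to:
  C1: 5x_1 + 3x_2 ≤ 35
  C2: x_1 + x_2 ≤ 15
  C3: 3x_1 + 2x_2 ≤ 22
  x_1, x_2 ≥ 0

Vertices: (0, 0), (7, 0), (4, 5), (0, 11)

Evaluate the objective at each vertex of the feasible region:
  z(0, 0) = 0
  z(7, 0) = -56
  z(4, 5) = -57  ←
  z(0, 11) = -55
The minimum is at x_1 = 4, x_2 = 5.

(4, 5)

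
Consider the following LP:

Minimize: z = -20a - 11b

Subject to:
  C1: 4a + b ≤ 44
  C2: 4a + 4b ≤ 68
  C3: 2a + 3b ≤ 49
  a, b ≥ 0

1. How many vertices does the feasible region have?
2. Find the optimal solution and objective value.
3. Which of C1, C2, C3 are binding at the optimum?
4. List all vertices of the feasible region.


1. 5
2. a = 9, b = 8, z = -268
3. C1, C2
4. (0, 0), (11, 0), (9, 8), (2, 15), (0, 16.33)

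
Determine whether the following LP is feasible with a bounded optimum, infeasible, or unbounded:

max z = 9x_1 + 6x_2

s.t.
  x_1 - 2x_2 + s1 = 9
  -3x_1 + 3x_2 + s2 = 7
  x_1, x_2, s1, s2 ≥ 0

Unbounded (objective can increase without bound)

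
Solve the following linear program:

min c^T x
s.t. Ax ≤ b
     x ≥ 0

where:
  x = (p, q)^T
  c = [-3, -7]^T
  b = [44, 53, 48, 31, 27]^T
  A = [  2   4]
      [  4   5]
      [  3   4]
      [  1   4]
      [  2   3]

Evaluate the objective at each vertex of the feasible region:
  z(0, 0) = 0
  z(13.25, 0) = -39.75
  z(12, 1) = -43
  z(3, 7) = -58  ←
  z(0, 7.75) = -54.25
The minimum is at p = 3, q = 7.

p = 3, q = 7, z = -58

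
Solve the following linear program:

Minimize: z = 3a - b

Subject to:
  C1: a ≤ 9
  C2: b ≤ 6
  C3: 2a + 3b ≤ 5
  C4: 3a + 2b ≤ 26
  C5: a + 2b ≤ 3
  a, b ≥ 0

Evaluate the objective at each vertex of the feasible region:
  z(0, 0) = 0
  z(2.5, 0) = 7.5
  z(1, 1) = 2
  z(0, 1.5) = -1.5  ←
The minimum is at a = 0, b = 1.5.

a = 0, b = 1.5, z = -1.5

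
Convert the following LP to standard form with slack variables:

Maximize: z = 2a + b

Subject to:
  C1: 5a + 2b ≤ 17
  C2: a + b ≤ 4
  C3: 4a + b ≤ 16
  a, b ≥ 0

max z = 2a + b

s.t.
  5a + 2b + s1 = 17
  a + b + s2 = 4
  4a + b + s3 = 16
  a, b, s1, s2, s3 ≥ 0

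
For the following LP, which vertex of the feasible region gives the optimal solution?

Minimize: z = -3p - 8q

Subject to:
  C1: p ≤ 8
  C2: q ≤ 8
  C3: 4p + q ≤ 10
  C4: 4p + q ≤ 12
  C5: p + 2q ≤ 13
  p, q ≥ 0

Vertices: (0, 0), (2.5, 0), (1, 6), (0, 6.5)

Evaluate the objective at each vertex of the feasible region:
  z(0, 0) = 0
  z(2.5, 0) = -7.5
  z(1, 6) = -51
  z(0, 6.5) = -52  ←
The minimum is at p = 0, q = 6.5.

(0, 6.5)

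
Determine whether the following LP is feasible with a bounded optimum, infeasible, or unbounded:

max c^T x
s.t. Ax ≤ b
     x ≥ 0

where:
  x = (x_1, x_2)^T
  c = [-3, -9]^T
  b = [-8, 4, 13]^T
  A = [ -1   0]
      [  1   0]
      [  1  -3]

Infeasible (no feasible solution exists)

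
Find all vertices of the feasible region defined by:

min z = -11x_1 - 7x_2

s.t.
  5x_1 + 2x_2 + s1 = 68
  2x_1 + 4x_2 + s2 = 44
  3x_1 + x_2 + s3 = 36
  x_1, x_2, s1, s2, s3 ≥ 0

(0, 0), (12, 0), (10, 6), (0, 11)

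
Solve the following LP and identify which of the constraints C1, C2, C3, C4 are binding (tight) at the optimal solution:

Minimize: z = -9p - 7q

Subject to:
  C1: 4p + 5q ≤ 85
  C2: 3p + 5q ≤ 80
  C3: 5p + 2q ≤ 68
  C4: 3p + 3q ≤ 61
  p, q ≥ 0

At p = 10, q = 9, compute slack b - a·x for each constraint:
  C1: 85 − 85 = 0  (binding)
  C2: 80 − 75 = 5  (slack)
  C3: 68 − 68 = 0  (binding)
  C4: 61 − 57 = 4  (slack)

Optimal: p = 10, q = 9
Binding: C1, C3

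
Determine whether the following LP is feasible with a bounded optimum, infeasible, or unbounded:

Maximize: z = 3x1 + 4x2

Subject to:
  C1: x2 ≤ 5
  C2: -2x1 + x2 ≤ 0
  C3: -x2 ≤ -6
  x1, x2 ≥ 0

Infeasible (no feasible solution exists)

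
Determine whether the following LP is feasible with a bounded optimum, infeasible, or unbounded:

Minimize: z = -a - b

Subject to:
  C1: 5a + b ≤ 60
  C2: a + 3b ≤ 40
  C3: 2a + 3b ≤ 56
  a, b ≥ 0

Feasible with a bounded optimal solution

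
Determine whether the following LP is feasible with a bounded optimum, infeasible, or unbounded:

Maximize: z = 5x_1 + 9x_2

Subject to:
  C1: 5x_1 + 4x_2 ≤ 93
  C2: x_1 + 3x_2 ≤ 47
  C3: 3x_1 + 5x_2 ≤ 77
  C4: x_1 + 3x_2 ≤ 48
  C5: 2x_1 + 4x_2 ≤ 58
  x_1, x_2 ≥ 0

Feasible with a bounded optimal solution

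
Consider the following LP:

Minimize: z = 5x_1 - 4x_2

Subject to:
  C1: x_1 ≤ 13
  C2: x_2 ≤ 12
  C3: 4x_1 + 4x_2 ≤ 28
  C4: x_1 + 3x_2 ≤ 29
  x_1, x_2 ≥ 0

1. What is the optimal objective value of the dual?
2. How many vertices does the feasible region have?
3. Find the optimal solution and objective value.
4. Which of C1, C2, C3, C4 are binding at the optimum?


1. -28
2. 3
3. x_1 = 0, x_2 = 7, z = -28
4. C3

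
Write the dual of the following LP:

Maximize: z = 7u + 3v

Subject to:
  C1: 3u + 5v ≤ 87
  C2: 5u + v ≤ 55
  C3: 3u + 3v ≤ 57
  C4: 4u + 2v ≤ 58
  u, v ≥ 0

Primal max cᵀx s.t. Ax ≤ b, x ≥ 0  →  Dual min bᵀy s.t. Aᵀy ≥ c, y ≥ 0.

Minimize: z = 87y1 + 55y2 + 57y3 + 58y4

Subject to:
  3y1 + 5y2 + 3y3 + 4y4 ≥ 7
  5y1 + y2 + 3y3 + 2y4 ≥ 3
  y1, y2, y3, y4 ≥ 0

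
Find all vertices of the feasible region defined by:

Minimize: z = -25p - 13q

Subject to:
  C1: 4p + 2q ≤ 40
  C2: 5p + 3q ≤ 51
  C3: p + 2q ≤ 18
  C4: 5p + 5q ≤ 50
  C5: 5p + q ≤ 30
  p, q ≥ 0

(0, 0), (6, 0), (5, 5), (2, 8), (0, 9)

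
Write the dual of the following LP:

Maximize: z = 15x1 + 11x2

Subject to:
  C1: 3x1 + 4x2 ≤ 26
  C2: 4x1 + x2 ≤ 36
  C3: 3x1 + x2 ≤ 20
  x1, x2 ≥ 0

Primal max cᵀx s.t. Ax ≤ b, x ≥ 0  →  Dual min bᵀy s.t. Aᵀy ≥ c, y ≥ 0.

Minimize: z = 26y1 + 36y2 + 20y3

Subject to:
  3y1 + 4y2 + 3y3 ≥ 15
  4y1 + y2 + y3 ≥ 11
  y1, y2, y3 ≥ 0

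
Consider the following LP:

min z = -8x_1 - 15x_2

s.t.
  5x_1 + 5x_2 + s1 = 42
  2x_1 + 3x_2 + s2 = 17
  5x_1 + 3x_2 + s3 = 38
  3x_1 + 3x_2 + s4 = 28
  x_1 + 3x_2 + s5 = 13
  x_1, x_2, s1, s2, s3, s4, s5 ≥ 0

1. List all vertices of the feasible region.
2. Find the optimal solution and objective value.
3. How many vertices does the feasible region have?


1. (0, 0), (7.6, 0), (7, 1), (4, 3), (0, 4.333)
2. x_1 = 4, x_2 = 3, z = -77
3. 5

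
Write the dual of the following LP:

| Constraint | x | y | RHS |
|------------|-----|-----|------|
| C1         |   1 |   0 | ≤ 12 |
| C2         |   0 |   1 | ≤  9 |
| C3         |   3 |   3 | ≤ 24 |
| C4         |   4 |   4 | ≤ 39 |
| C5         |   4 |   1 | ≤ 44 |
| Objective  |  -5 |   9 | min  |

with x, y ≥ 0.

Primal min cᵀx s.t. Ax ≤ b, x ≥ 0  →  Dual max −bᵀy s.t. Aᵀy ≥ −c, y ≥ 0.

Maximize: z = -12y1 - 9y2 - 24y3 - 39y4 - 44y5

Subject to:
  y1 + 3y3 + 4y4 + 4y5 ≥ 5
  y2 + 3y3 + 4y4 + y5 ≥ -9
  y1, y2, y3, y4, y5 ≥ 0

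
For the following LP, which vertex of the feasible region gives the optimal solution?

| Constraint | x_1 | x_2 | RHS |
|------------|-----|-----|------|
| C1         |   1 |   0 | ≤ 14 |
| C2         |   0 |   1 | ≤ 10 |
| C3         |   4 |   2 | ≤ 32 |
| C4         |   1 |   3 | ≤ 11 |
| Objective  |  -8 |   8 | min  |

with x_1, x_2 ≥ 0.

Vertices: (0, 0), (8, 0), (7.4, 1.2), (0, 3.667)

Evaluate the objective at each vertex of the feasible region:
  z(0, 0) = 0
  z(8, 0) = -64  ←
  z(7.4, 1.2) = -49.6
  z(0, 3.667) = 29.33
The minimum is at x_1 = 8, x_2 = 0.

(8, 0)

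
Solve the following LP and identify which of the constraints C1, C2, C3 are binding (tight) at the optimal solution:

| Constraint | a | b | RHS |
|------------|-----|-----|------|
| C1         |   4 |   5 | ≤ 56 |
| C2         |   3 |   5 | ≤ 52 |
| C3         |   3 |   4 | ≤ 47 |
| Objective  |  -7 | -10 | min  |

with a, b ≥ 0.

At a = 4, b = 8, compute slack b - a·x for each constraint:
  C1: 56 − 56 = 0  (binding)
  C2: 52 − 52 = 0  (binding)
  C3: 47 − 44 = 3  (slack)

Optimal: a = 4, b = 8
Binding: C1, C2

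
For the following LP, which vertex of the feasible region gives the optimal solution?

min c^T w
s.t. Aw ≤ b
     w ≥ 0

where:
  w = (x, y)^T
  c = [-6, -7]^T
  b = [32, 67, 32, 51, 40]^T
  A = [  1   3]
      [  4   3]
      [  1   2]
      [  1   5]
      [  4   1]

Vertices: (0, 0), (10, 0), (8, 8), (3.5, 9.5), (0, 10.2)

Evaluate the objective at each vertex of the feasible region:
  z(0, 0) = 0
  z(10, 0) = -60
  z(8, 8) = -104  ←
  z(3.5, 9.5) = -87.5
  z(0, 10.2) = -71.4
The minimum is at x = 8, y = 8.

(8, 8)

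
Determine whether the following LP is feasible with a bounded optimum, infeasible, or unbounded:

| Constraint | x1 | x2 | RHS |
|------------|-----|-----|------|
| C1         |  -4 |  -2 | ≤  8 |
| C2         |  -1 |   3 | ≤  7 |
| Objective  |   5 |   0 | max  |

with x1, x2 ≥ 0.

Unbounded (objective can increase without bound)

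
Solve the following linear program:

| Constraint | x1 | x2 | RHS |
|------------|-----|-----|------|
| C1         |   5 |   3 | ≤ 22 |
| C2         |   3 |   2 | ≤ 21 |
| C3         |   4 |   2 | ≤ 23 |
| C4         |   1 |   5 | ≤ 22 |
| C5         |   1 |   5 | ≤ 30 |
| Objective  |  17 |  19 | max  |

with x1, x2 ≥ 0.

Evaluate the objective at each vertex of the feasible region:
  z(0, 0) = 0
  z(4.4, 0) = 74.8
  z(2, 4) = 110  ←
  z(0, 4.4) = 83.6
The maximum is at x1 = 2, x2 = 4.

x1 = 2, x2 = 4, z = 110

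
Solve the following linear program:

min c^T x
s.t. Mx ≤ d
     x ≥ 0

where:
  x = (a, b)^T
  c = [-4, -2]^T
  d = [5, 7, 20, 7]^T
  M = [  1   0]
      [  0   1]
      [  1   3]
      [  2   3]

Evaluate the objective at each vertex of the feasible region:
  z(0, 0) = 0
  z(3.5, 0) = -14  ←
  z(0, 2.333) = -4.667
The minimum is at a = 3.5, b = 0.

a = 3.5, b = 0, z = -14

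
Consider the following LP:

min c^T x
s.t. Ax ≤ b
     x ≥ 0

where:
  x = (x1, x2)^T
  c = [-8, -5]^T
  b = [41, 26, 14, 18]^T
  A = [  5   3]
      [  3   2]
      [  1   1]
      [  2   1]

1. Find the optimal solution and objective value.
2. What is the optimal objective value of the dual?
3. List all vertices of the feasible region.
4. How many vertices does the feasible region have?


1. x1 = 4, x2 = 7, z = -67
2. -67
3. (0, 0), (8.2, 0), (4, 7), (0, 13)
4. 4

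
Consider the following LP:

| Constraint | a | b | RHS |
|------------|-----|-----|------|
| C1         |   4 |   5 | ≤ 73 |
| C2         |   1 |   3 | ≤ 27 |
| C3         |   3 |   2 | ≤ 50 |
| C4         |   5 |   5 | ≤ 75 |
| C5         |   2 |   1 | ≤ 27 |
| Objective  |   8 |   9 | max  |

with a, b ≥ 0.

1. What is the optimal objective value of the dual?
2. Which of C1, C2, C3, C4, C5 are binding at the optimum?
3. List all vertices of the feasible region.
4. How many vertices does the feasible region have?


1. 126
2. C2, C4
3. (0, 0), (13.5, 0), (12, 3), (9, 6), (0, 9)
4. 5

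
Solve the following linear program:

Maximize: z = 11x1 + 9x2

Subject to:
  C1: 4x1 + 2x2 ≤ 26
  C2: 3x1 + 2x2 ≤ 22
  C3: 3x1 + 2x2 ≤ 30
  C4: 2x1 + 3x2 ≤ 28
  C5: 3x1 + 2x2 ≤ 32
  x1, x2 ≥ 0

Evaluate the objective at each vertex of the feasible region:
  z(0, 0) = 0
  z(6.5, 0) = 71.5
  z(4, 5) = 89
  z(2, 8) = 94  ←
  z(0, 9.333) = 84
The maximum is at x1 = 2, x2 = 8.

x1 = 2, x2 = 8, z = 94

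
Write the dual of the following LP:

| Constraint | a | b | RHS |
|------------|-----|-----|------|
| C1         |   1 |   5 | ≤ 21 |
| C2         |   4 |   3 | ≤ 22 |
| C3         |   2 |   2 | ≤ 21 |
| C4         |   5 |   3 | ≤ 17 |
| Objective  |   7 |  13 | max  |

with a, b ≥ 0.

Primal max cᵀx s.t. Ax ≤ b, x ≥ 0  →  Dual min bᵀy s.t. Aᵀy ≥ c, y ≥ 0.

Minimize: z = 21y1 + 22y2 + 21y3 + 17y4

Subject to:
  y1 + 4y2 + 2y3 + 5y4 ≥ 7
  5y1 + 3y2 + 2y3 + 3y4 ≥ 13
  y1, y2, y3, y4 ≥ 0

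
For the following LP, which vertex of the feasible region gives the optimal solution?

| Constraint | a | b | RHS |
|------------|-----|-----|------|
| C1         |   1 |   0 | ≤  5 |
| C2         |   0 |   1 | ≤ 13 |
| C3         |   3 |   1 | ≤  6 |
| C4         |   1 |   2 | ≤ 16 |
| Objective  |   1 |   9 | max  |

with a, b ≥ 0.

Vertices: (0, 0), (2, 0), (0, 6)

Evaluate the objective at each vertex of the feasible region:
  z(0, 0) = 0
  z(2, 0) = 2
  z(0, 6) = 54  ←
The maximum is at a = 0, b = 6.

(0, 6)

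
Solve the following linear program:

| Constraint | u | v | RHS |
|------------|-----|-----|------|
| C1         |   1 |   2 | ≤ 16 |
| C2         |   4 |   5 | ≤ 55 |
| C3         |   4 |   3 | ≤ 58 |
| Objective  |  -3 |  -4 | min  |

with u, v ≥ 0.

Evaluate the objective at each vertex of the feasible region:
  z(0, 0) = 0
  z(13.75, 0) = -41.25
  z(10, 3) = -42  ←
  z(0, 8) = -32
The minimum is at u = 10, v = 3.

u = 10, v = 3, z = -42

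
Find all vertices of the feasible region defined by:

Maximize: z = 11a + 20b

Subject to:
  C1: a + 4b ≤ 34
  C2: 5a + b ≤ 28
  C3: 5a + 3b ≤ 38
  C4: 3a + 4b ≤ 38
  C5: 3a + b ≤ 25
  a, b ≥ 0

(0, 0), (5.6, 0), (4.6, 5), (3.455, 6.909), (2, 8), (0, 8.5)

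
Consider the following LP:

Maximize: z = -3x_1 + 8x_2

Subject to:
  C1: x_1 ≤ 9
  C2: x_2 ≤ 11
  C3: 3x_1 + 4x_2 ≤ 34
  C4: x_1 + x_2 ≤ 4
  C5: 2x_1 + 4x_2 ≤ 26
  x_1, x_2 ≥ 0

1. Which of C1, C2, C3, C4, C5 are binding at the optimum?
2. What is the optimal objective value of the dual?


1. C4
2. 32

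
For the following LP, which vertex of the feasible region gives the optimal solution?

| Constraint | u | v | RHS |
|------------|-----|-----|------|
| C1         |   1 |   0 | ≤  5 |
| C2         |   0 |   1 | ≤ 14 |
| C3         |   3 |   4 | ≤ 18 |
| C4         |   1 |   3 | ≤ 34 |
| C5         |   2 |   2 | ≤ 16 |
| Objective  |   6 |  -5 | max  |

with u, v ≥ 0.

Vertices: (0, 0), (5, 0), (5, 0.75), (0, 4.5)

Evaluate the objective at each vertex of the feasible region:
  z(0, 0) = 0
  z(5, 0) = 30  ←
  z(5, 0.75) = 26.25
  z(0, 4.5) = -22.5
The maximum is at u = 5, v = 0.

(5, 0)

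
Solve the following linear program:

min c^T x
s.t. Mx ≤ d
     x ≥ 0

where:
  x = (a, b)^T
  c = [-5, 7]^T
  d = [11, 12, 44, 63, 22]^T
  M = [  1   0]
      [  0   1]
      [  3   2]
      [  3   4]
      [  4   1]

Evaluate the objective at each vertex of the feasible region:
  z(0, 0) = 0
  z(5.5, 0) = -27.5  ←
  z(2.5, 12) = 71.5
  z(0, 12) = 84
The minimum is at a = 5.5, b = 0.

a = 5.5, b = 0, z = -27.5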